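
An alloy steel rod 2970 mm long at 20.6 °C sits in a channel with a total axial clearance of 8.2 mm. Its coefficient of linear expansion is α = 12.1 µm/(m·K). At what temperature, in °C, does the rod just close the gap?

α·L₀·ΔT = 8.2 mm ⇒ ΔT = 8.2 / (12.1×10⁻⁶ × 2970.0) = 228.2 K.
T = 20.6 + 228.2 = 248.8 °C.

249 °C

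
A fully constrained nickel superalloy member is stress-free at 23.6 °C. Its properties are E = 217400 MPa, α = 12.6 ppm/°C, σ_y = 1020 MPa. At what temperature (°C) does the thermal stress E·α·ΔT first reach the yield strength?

396 °C

E = 217400 MPa = 217.4 GPa.
E·α·ΔT = 1020 MPa ⇒ ΔT = 1020 / (217.4×10³ × 12.6×10⁻⁶) = 372.4 K.
T = 23.6 + 372.4 = 396.0 °C.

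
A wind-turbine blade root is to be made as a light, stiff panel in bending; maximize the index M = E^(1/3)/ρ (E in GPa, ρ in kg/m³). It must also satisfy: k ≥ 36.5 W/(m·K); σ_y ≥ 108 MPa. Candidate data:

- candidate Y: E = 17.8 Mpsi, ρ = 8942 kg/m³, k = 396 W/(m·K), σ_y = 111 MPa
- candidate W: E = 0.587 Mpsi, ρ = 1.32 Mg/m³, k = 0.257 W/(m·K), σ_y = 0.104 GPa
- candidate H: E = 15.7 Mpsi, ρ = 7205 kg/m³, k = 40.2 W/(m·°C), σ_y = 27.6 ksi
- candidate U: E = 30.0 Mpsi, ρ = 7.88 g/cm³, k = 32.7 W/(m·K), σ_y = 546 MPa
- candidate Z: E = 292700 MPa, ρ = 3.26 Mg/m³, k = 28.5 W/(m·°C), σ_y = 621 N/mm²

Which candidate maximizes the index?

Screen on constraints: k ≥ 36.5 W/(m·K); σ_y ≥ 108 MPa. Survivors: candidate Y, candidate H.
In SI units:
  candidate Y: E = 122.7 GPa, ρ = 8942 kg/m³
  candidate H: E = 108.2 GPa, ρ = 7205 kg/m³
  candidate H: M = 0.661×10⁻³
  candidate Y: M = 0.556×10⁻³
Candidate H has the largest M.

candidate H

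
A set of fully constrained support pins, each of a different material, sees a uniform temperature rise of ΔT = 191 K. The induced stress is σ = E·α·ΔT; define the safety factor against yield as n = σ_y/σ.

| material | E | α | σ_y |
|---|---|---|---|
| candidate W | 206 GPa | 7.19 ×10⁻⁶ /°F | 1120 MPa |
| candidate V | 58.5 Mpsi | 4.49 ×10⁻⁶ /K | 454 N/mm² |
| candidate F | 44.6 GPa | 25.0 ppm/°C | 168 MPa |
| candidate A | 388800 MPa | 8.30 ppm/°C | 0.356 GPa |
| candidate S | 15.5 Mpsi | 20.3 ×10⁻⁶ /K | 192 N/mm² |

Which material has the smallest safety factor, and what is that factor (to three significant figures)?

candidate S, n = 0.463

Per material, after unit conversion:
  candidate W: E = 206.0, α = 12.9, σ_y = 1120 → σ = 509 MPa, n = 2.20
  candidate V: E = 403.3, α = 4.49, σ_y = 454.0 → σ = 346 MPa, n = 1.31
  candidate F: E = 44.60, α = 25.0, σ_y = 168.0 → σ = 213 MPa, n = 0.789
  candidate A: E = 388.8, α = 8.30, σ_y = 356.0 → σ = 616 MPa, n = 0.578
  candidate S: E = 106.9, α = 20.3, σ_y = 192.0 → σ = 414 MPa, n = 0.463
Smallest n: candidate S with n = 0.463.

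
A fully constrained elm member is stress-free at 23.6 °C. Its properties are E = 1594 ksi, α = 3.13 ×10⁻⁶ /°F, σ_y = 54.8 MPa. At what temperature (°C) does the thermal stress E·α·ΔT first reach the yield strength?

909 °C

E = 1594 ksi = 10.99 GPa.
α = 3.13×10⁻⁶/°F × 9/5 = 5.63×10⁻⁶/K.
E·α·ΔT = 54.80 MPa ⇒ ΔT = 54.80 / (10.99×10³ × 5.63×10⁻⁶) = 885.0 K.
T = 23.6 + 885.0 = 908.6 °C.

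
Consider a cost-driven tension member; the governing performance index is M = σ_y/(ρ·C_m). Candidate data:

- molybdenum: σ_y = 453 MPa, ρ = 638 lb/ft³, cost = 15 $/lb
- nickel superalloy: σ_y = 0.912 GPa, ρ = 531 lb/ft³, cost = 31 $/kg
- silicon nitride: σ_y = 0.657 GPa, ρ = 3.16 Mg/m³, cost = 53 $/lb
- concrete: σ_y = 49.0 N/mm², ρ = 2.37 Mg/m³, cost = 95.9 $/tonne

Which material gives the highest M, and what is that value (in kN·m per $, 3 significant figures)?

Putting every candidate on a common basis:
  molybdenum: σ_y = 453.0 MPa, ρ = 10220 kg/m³, cost = 33.07 $/kg
  nickel superalloy: σ_y = 912.0 MPa, ρ = 8506 kg/m³, cost = 31.00 $/kg
  silicon nitride: σ_y = 657.0 MPa, ρ = 3160 kg/m³, cost = 116.8 $/kg
  concrete: σ_y = 49.00 MPa, ρ = 2370 kg/m³, cost = 0.09590 $/kg
  concrete: M = 216 kN·m per $
  nickel superalloy: M = 3.46 kN·m per $
  silicon nitride: M = 1.78 kN·m per $
  molybdenum: M = 1.34 kN·m per $
The maximum is for concrete.

concrete, M = 216 kN·m per $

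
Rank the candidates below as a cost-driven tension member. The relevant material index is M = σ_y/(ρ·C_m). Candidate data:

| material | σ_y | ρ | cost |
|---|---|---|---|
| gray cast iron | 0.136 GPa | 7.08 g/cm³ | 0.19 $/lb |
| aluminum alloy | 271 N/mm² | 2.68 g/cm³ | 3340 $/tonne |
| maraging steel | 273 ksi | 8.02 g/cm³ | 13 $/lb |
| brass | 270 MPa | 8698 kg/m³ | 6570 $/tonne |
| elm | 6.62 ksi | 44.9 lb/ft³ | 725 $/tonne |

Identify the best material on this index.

elm

Convert each candidate to consistent units, then evaluate M:
  gray cast iron: σ_y = 136.0 MPa, ρ = 7080 kg/m³, cost = 0.4189 $/kg
  aluminum alloy: σ_y = 271.0 MPa, ρ = 2680 kg/m³, cost = 3.340 $/kg
  maraging steel: σ_y = 1882 MPa, ρ = 8020 kg/m³, cost = 28.66 $/kg
  brass: σ_y = 270.0 MPa, ρ = 8698 kg/m³, cost = 6.570 $/kg
  elm: σ_y = 45.64 MPa, ρ = 719.2 kg/m³, cost = 0.7250 $/kg
  elm: M = 87.5 kN·m per $
  gray cast iron: M = 45.9 kN·m per $
  aluminum alloy: M = 30.3 kN·m per $
  maraging steel: M = 8.19 kN·m per $
  brass: M = 4.72 kN·m per $
Elm ranks first.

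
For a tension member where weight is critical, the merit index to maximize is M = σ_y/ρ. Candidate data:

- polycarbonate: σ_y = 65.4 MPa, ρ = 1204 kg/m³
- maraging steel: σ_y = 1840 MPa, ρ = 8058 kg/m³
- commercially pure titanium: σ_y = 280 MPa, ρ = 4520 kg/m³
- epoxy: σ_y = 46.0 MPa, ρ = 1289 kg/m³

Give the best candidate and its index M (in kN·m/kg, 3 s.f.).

Computing M directly (units already consistent):
  maraging steel: M = 228 kN·m/kg
  commercially pure titanium: M = 61.9 kN·m/kg
  polycarbonate: M = 54.3 kN·m/kg
  epoxy: M = 35.7 kN·m/kg
Maraging steel has the largest M.

maraging steel, M = 228 kN·m/kg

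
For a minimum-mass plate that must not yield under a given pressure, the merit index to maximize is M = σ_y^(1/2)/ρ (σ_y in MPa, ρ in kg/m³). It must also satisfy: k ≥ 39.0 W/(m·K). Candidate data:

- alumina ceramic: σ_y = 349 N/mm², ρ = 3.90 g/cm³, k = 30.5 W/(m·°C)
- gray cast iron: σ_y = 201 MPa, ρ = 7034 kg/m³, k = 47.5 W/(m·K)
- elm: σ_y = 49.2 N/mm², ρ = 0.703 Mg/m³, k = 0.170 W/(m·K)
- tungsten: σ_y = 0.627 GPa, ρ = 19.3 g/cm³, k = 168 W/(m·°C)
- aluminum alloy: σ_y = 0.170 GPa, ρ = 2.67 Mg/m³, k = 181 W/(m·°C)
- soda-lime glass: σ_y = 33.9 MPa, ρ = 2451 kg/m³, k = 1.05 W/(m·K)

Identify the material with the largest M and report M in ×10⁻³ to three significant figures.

aluminum alloy, M = 4.88×10⁻³

Screen on constraints: k ≥ 39.0 W/(m·K). Survivors: gray cast iron, tungsten, aluminum alloy.
Putting every candidate on a common basis:
  gray cast iron: σ_y = 201.0 MPa, ρ = 7034 kg/m³
  tungsten: σ_y = 627.0 MPa, ρ = 19300 kg/m³
  aluminum alloy: σ_y = 170.0 MPa, ρ = 2670 kg/m³
  aluminum alloy: M = 4.88×10⁻³
  gray cast iron: M = 2.02×10⁻³
  tungsten: M = 1.30×10⁻³
Aluminum alloy has the largest M.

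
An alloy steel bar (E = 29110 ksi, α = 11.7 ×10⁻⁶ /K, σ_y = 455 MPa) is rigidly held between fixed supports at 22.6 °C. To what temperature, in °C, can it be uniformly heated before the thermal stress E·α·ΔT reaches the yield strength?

E = 29110 ksi = 200.7 GPa.
E·α·ΔT = 455.0 MPa ⇒ ΔT = 455.0 / (200.7×10³ × 11.7×10⁻⁶) = 193.8 K.
T = 22.6 + 193.8 = 216.4 °C.

216 °C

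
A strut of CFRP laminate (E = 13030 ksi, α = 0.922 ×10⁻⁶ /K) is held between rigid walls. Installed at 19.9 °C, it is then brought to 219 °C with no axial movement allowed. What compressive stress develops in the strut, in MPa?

16.5 MPa

E = 13030 ksi = 89.84 GPa.
ΔT = 199.1 K. Constrained thermal stress σ = E·α·ΔT = 89.84×10³ MPa × 0.922×10⁻⁶ × 199.1 = 16.5 MPa (compressive).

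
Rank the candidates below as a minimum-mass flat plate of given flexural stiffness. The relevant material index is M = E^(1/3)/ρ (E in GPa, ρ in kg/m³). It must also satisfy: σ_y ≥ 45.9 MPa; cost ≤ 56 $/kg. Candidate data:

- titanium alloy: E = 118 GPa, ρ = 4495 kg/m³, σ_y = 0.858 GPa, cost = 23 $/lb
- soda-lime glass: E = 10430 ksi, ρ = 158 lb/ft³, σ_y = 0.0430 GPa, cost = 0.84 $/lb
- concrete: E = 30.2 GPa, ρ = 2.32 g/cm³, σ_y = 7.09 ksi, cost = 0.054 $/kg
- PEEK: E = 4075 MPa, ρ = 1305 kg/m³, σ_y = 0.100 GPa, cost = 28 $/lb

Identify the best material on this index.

Screen on constraints: σ_y ≥ 45.9 MPa; cost ≤ 56 $/kg. Survivors: titanium alloy, concrete.
Convert each candidate to consistent units, then evaluate M:
  titanium alloy: E = 118.0 GPa, ρ = 4495 kg/m³
  concrete: E = 30.20 GPa, ρ = 2320 kg/m³
  concrete: M = 1.34×10⁻³
  titanium alloy: M = 1.09×10⁻³
Concrete ranks first.

concrete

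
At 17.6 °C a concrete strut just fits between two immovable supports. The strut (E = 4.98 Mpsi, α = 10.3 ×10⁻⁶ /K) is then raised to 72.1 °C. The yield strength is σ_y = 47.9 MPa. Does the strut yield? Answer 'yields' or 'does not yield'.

E = 4.98 Mpsi = 34.34 GPa.
ΔT = 54.50 K. Constrained thermal stress σ = E·α·ΔT = 34.34×10³ MPa × 10.3×10⁻⁶ × 54.50 = 19.3 MPa (compressive).
Compare to σ_y = 47.9 MPa: σ < σ_y, so it does not yield.

does not yield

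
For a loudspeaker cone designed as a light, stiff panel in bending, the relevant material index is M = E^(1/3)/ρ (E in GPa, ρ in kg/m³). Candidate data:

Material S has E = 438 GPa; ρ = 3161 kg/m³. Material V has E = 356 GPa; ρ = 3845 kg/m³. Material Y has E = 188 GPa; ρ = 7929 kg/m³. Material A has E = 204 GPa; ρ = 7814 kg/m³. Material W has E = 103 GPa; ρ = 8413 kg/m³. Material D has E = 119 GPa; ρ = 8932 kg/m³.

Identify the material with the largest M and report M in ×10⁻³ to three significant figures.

Evaluate M for each candidate:
  material S: M = 2.40×10⁻³
  material V: M = 1.84×10⁻³
  material A: M = 0.753×10⁻³
  material Y: M = 0.722×10⁻³
  material W: M = 0.557×10⁻³
  material D: M = 0.551×10⁻³
Material S has the largest M.

material S, M = 2.40×10⁻³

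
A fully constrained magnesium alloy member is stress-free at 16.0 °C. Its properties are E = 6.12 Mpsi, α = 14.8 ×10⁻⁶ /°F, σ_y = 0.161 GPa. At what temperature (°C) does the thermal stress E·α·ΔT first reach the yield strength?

E = 6.12 Mpsi = 42.20 GPa.
α = 14.8×10⁻⁶/°F × 9/5 = 26.6×10⁻⁶/K.
σ_y = 0.161 GPa = 161.0 MPa.
E·α·ΔT = 161.0 MPa ⇒ ΔT = 161.0 / (42.20×10³ × 26.6×10⁻⁶) = 143.2 K.
T = 16.0 + 143.2 = 159.2 °C.

159 °C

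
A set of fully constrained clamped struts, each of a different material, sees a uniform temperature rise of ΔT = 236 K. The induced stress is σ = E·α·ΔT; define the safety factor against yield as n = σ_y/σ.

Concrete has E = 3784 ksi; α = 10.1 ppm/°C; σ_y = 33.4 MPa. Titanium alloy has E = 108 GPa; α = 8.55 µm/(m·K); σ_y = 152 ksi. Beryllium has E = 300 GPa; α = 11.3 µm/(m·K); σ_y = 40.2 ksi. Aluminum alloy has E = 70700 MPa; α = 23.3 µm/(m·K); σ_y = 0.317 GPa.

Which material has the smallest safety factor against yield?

Per material, after unit conversion:
  concrete: E = 26.09, α = 10.1, σ_y = 33.40 → σ = 62.2 MPa, n = 0.537
  titanium alloy: E = 108.0, α = 8.55, σ_y = 1048 → σ = 218 MPa, n = 4.81
  beryllium: E = 300.0, α = 11.3, σ_y = 277.2 → σ = 800 MPa, n = 0.346
  aluminum alloy: E = 70.70, α = 23.3, σ_y = 317.0 → σ = 389 MPa, n = 0.815
The minimum is beryllium at n = 0.346.

beryllium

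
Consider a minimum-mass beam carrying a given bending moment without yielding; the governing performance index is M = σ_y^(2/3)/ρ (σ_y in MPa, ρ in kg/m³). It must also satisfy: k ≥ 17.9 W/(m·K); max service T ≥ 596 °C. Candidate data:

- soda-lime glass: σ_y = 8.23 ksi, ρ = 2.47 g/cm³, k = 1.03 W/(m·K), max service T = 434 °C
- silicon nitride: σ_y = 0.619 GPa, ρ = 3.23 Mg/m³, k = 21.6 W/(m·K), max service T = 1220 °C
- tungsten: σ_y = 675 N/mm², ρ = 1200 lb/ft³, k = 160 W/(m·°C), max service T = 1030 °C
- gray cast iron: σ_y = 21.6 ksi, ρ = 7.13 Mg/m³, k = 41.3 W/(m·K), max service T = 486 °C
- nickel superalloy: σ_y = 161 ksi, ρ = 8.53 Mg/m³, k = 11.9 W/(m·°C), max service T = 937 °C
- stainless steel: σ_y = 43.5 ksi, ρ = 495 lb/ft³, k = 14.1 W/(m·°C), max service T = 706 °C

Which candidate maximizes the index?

silicon nitride

Screen on constraints: k ≥ 17.9 W/(m·K); max service T ≥ 596 °C. Survivors: silicon nitride, tungsten.
In SI units:
  silicon nitride: σ_y = 619.0 MPa, ρ = 3230 kg/m³
  tungsten: σ_y = 675.0 MPa, ρ = 19220 kg/m³
  silicon nitride: M = 22.5×10⁻³
  tungsten: M = 4.00×10⁻³
Silicon nitride ranks first.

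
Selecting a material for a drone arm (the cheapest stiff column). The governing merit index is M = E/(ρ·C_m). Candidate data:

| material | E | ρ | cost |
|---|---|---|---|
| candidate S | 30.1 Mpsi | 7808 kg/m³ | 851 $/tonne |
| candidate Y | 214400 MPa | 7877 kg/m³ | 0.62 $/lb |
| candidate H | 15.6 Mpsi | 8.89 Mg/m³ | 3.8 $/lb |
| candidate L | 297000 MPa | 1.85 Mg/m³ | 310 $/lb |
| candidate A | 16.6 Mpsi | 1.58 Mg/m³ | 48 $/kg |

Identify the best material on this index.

candidate S

In SI units:
  candidate S: E = 207.5 GPa, ρ = 7808 kg/m³, cost = 0.8510 $/kg
  candidate Y: E = 214.4 GPa, ρ = 7877 kg/m³, cost = 1.367 $/kg
  candidate H: E = 107.6 GPa, ρ = 8890 kg/m³, cost = 8.377 $/kg
  candidate L: E = 297.0 GPa, ρ = 1850 kg/m³, cost = 683.4 $/kg
  candidate A: E = 114.5 GPa, ρ = 1580 kg/m³, cost = 48.00 $/kg
  candidate S: M = 31.2 MN·m per $
  candidate Y: M = 19.9 MN·m per $
  candidate A: M = 1.51 MN·m per $
  candidate H: M = 1.44 MN·m per $
  candidate L: M = 0.235 MN·m per $
Candidate S has the largest M.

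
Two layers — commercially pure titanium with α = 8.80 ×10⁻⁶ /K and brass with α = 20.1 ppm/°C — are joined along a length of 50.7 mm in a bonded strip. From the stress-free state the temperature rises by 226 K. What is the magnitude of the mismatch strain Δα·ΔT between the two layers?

Δα = |8.80 − 20.1|×10⁻⁶/K = 11.3×10⁻⁶/K.
Mismatch strain = Δα·ΔT = 11.3×10⁻⁶ × 226.0 = 2.55×10⁻³.

2.55×10⁻³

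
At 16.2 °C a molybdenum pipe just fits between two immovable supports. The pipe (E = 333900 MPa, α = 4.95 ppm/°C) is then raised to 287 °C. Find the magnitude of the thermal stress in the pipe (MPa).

E = 333900 MPa = 333.9 GPa.
ΔT = 270.8 K. Constrained thermal stress σ = E·α·ΔT = 333.9×10³ MPa × 4.95×10⁻⁶ × 270.8 = 448 MPa (compressive).

448 MPa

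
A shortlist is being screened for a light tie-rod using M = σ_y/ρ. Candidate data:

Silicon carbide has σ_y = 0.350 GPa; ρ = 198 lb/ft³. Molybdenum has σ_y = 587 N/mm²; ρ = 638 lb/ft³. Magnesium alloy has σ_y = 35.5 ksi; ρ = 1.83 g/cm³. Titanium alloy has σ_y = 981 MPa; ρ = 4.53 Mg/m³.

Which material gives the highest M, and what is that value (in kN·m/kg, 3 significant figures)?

titanium alloy, M = 217 kN·m/kg

Putting every candidate on a common basis:
  silicon carbide: σ_y = 350.0 MPa, ρ = 3172 kg/m³
  molybdenum: σ_y = 587.0 MPa, ρ = 10220 kg/m³
  magnesium alloy: σ_y = 244.8 MPa, ρ = 1830 kg/m³
  titanium alloy: σ_y = 981.0 MPa, ρ = 4530 kg/m³
  titanium alloy: M = 217 kN·m/kg
  magnesium alloy: M = 134 kN·m/kg
  silicon carbide: M = 110 kN·m/kg
  molybdenum: M = 57.4 kN·m/kg
Highest index: titanium alloy.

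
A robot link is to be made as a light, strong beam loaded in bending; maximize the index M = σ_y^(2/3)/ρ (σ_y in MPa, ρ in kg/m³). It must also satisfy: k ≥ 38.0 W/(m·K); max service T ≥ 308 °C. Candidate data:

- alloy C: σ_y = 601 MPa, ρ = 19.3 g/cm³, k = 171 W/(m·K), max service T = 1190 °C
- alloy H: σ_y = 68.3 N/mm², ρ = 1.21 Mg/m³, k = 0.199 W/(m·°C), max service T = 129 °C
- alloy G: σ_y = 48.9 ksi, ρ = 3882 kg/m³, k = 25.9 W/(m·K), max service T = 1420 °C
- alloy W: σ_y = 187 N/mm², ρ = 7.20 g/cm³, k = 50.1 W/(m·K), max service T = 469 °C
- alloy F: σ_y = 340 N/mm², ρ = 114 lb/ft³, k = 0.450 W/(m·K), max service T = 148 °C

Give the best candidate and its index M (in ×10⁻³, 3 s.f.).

Screen on constraints: k ≥ 38.0 W/(m·K); max service T ≥ 308 °C. Survivors: alloy C, alloy W.
Putting every candidate on a common basis:
  alloy C: σ_y = 601.0 MPa, ρ = 19300 kg/m³
  alloy W: σ_y = 187.0 MPa, ρ = 7200 kg/m³
  alloy W: M = 4.54×10⁻³
  alloy C: M = 3.69×10⁻³
Highest index: alloy W.

alloy W, M = 4.54×10⁻³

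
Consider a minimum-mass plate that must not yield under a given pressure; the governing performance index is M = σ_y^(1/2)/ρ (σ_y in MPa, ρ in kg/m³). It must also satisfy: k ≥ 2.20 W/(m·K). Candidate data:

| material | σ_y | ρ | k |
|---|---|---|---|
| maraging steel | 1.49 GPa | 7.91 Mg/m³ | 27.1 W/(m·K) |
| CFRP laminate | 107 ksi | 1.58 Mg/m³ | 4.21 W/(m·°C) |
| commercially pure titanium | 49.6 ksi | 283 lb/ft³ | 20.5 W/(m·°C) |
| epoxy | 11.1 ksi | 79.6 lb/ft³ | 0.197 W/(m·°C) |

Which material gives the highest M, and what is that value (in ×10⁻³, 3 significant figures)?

Screen on constraints: k ≥ 2.20 W/(m·K). Survivors: maraging steel, CFRP laminate, commercially pure titanium.
In SI units:
  maraging steel: σ_y = 1490 MPa, ρ = 7910 kg/m³
  CFRP laminate: σ_y = 737.7 MPa, ρ = 1580 kg/m³
  commercially pure titanium: σ_y = 342.0 MPa, ρ = 4533 kg/m³
  CFRP laminate: M = 17.2×10⁻³
  maraging steel: M = 4.88×10⁻³
  commercially pure titanium: M = 4.08×10⁻³
CFRP laminate has the largest M.

CFRP laminate, M = 17.2×10⁻³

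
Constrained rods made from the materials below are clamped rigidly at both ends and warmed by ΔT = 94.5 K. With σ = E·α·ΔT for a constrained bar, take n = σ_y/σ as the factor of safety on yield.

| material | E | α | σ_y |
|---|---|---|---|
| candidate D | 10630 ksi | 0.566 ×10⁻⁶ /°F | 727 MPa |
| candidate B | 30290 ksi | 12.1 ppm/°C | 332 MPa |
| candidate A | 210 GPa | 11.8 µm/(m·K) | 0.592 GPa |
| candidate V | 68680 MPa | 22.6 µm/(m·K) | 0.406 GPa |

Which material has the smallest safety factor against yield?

In consistent units (E in GPa, α in ×10⁻⁶/K, σ_y in MPa):
  candidate D: E = 73.29, α = 1.02, σ_y = 727.0 → σ = 7.06 MPa, n = 103
  candidate B: E = 208.8, α = 12.1, σ_y = 332.0 → σ = 239 MPa, n = 1.39
  candidate A: E = 210.0, α = 11.8, σ_y = 592.0 → σ = 234 MPa, n = 2.53
  candidate V: E = 68.68, α = 22.6, σ_y = 406.0 → σ = 147 MPa, n = 2.77
Candidate B has the lowest safety factor, n = 1.39.

candidate B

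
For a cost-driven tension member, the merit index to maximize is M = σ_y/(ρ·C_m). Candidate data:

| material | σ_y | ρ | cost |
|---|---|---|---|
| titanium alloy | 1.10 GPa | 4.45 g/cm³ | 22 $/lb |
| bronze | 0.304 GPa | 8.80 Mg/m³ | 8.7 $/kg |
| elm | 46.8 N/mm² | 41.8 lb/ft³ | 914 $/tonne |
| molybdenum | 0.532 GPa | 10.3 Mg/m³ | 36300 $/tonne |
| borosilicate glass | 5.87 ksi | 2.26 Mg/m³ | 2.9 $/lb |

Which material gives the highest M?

After converting to SI:
  titanium alloy: σ_y = 1100 MPa, ρ = 4450 kg/m³, cost = 48.50 $/kg
  bronze: σ_y = 304.0 MPa, ρ = 8800 kg/m³, cost = 8.700 $/kg
  elm: σ_y = 46.80 MPa, ρ = 669.6 kg/m³, cost = 0.9140 $/kg
  molybdenum: σ_y = 532.0 MPa, ρ = 10300 kg/m³, cost = 36.30 $/kg
  borosilicate glass: σ_y = 40.47 MPa, ρ = 2260 kg/m³, cost = 6.393 $/kg
  elm: M = 76.5 kN·m per $
  titanium alloy: M = 5.10 kN·m per $
  bronze: M = 3.97 kN·m per $
  borosilicate glass: M = 2.80 kN·m per $
  molybdenum: M = 1.42 kN·m per $
Elm has the largest M.

elm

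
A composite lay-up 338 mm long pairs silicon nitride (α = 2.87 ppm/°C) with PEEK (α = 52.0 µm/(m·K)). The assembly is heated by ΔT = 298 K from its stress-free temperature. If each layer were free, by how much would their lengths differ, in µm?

Δα = |2.87 − 52.0|×10⁻⁶/K = 49.1×10⁻⁶/K.
ΔL_mismatch = Δα·L·ΔT = 49.1×10⁻⁶ × 338.0 mm × 298.0 K = 4950 µm.

4950 µm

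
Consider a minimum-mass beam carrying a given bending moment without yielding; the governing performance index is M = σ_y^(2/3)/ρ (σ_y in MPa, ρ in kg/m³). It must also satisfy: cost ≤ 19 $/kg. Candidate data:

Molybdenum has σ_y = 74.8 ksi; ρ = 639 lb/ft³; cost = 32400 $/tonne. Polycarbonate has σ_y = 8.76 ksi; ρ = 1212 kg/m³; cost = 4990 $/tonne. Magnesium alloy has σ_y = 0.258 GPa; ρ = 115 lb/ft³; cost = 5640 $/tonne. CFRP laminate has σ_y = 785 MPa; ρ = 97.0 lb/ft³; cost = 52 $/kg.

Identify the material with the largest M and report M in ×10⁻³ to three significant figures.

magnesium alloy, M = 22.0×10⁻³

Screen on constraints: cost ≤ 19 $/kg. Survivors: polycarbonate, magnesium alloy.
In SI units:
  polycarbonate: σ_y = 60.40 MPa, ρ = 1212 kg/m³
  magnesium alloy: σ_y = 258.0 MPa, ρ = 1842 kg/m³
  magnesium alloy: M = 22.0×10⁻³
  polycarbonate: M = 12.7×10⁻³
Magnesium alloy has the largest M.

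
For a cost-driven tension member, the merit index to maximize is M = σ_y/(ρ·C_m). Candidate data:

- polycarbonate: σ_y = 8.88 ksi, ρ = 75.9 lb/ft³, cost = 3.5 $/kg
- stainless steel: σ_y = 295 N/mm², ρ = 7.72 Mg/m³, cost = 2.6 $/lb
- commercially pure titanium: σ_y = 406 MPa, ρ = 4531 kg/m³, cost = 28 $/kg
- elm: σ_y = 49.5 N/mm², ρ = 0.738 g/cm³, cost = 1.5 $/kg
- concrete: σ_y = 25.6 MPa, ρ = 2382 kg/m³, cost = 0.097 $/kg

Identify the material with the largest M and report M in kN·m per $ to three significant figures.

In SI units:
  polycarbonate: σ_y = 61.23 MPa, ρ = 1216 kg/m³, cost = 3.500 $/kg
  stainless steel: σ_y = 295.0 MPa, ρ = 7720 kg/m³, cost = 5.732 $/kg
  commercially pure titanium: σ_y = 406.0 MPa, ρ = 4531 kg/m³, cost = 28.00 $/kg
  elm: σ_y = 49.50 MPa, ρ = 738.0 kg/m³, cost = 1.500 $/kg
  concrete: σ_y = 25.60 MPa, ρ = 2382 kg/m³, cost = 0.09700 $/kg
  concrete: M = 111 kN·m per $
  elm: M = 44.7 kN·m per $
  polycarbonate: M = 14.4 kN·m per $
  stainless steel: M = 6.67 kN·m per $
  commercially pure titanium: M = 3.20 kN·m per $
Highest index: concrete.

concrete, M = 111 kN·m per $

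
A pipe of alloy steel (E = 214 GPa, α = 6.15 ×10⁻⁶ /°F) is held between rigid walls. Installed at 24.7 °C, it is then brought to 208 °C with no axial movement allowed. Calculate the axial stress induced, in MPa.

α = 6.15×10⁻⁶/°F × 9/5 = 11.1×10⁻⁶/K.
ΔT = 183.3 K. Constrained thermal stress σ = E·α·ΔT = 214.0×10³ MPa × 11.1×10⁻⁶ × 183.3 = 434 MPa (compressive).

434 MPa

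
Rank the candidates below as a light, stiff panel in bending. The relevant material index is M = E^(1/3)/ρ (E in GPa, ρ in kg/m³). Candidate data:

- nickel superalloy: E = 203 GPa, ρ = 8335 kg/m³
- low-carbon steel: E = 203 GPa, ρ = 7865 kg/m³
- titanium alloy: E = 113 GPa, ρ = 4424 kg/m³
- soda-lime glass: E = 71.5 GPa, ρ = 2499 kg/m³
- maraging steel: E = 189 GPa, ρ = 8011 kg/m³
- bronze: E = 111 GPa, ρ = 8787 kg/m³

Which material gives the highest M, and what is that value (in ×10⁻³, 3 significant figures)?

Evaluate M for each candidate:
  soda-lime glass: M = 1.66×10⁻³
  titanium alloy: M = 1.09×10⁻³
  low-carbon steel: M = 0.747×10⁻³
  maraging steel: M = 0.716×10⁻³
  nickel superalloy: M = 0.705×10⁻³
  bronze: M = 0.547×10⁻³
Highest index: soda-lime glass.

soda-lime glass, M = 1.66×10⁻³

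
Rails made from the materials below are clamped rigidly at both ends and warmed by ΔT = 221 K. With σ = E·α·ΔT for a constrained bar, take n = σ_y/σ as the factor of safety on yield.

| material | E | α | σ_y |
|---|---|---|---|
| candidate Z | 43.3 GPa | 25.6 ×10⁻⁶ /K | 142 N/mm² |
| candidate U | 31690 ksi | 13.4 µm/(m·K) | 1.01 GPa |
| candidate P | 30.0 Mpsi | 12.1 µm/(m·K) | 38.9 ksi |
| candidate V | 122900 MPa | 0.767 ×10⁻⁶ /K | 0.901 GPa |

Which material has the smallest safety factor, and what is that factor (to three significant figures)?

With everything in SI (GPa, ×10⁻⁶/K, MPa):
  candidate Z: E = 43.30, α = 25.6, σ_y = 142.0 → σ = 245 MPa, n = 0.580
  candidate U: E = 218.5, α = 13.4, σ_y = 1010 → σ = 647 MPa, n = 1.56
  candidate P: E = 206.8, α = 12.1, σ_y = 268.2 → σ = 553 MPa, n = 0.485
  candidate V: E = 122.9, α = 0.767, σ_y = 901.0 → σ = 20.8 MPa, n = 43.2
Candidate P has the lowest safety factor, n = 0.485.

candidate P, n = 0.485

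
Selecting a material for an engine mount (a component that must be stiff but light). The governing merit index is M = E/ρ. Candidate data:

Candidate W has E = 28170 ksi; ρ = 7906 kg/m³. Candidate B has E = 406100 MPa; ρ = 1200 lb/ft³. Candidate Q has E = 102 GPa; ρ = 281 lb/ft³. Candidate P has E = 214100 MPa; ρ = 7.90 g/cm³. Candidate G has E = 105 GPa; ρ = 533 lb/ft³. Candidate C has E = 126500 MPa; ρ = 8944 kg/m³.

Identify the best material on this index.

candidate P

After converting to SI:
  candidate W: E = 194.2 GPa, ρ = 7906 kg/m³
  candidate B: E = 406.1 GPa, ρ = 19220 kg/m³
  candidate Q: E = 102.0 GPa, ρ = 4501 kg/m³
  candidate P: E = 214.1 GPa, ρ = 7900 kg/m³
  candidate G: E = 105.0 GPa, ρ = 8538 kg/m³
  candidate C: E = 126.5 GPa, ρ = 8944 kg/m³
  candidate P: M = 27.1 MN·m/kg
  candidate W: M = 24.6 MN·m/kg
  candidate Q: M = 22.7 MN·m/kg
  candidate B: M = 21.1 MN·m/kg
  candidate C: M = 14.1 MN·m/kg
  candidate G: M = 12.3 MN·m/kg
Candidate P ranks first.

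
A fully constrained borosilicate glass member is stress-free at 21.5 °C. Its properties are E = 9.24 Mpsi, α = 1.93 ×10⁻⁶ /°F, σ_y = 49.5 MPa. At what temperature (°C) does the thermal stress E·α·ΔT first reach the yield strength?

E = 9.24 Mpsi = 63.71 GPa.
α = 1.93×10⁻⁶/°F × 9/5 = 3.47×10⁻⁶/K.
E·α·ΔT = 49.50 MPa ⇒ ΔT = 49.50 / (63.71×10³ × 3.47×10⁻⁶) = 223.7 K.
T = 21.5 + 223.7 = 245.2 °C.

245 °C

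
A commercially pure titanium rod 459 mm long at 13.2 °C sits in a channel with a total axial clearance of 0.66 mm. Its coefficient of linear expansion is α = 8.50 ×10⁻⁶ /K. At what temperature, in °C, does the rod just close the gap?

182 °C

α·L₀·ΔT = 0.66 mm ⇒ ΔT = 0.66 / (8.50×10⁻⁶ × 459.0) = 169.2 K.
T = 13.2 + 169.2 = 182.4 °C.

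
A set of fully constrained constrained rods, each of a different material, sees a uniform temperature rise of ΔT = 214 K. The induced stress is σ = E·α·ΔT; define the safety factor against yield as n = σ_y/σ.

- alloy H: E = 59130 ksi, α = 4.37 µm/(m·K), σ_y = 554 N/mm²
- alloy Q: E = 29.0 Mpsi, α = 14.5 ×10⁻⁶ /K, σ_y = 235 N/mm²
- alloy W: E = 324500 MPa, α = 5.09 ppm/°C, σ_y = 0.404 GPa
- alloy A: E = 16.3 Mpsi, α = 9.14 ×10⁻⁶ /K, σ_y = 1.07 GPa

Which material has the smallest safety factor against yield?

With everything in SI (GPa, ×10⁻⁶/K, MPa):
  alloy H: E = 407.7, α = 4.37, σ_y = 554.0 → σ = 381 MPa, n = 1.45
  alloy Q: E = 199.9, α = 14.5, σ_y = 235.0 → σ = 620 MPa, n = 0.379
  alloy W: E = 324.5, α = 5.09, σ_y = 404.0 → σ = 353 MPa, n = 1.14
  alloy A: E = 112.4, α = 9.14, σ_y = 1070 → σ = 220 MPa, n = 4.87
Smallest n: alloy Q with n = 0.379.

alloy Q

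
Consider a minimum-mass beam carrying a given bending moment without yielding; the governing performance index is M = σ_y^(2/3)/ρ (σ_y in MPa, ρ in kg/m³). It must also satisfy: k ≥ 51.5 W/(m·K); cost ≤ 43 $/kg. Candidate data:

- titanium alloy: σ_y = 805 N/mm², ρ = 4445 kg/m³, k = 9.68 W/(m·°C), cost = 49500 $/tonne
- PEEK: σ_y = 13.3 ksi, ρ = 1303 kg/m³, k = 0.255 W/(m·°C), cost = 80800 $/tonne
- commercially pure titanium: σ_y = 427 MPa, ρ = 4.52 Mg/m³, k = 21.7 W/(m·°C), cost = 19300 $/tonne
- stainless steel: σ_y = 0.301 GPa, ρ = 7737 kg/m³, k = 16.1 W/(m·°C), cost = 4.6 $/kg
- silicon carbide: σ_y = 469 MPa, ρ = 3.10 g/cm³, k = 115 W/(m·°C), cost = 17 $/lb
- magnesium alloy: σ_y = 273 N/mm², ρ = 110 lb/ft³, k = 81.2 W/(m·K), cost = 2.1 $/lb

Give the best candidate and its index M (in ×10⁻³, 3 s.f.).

magnesium alloy, M = 23.9×10⁻³

Screen on constraints: k ≥ 51.5 W/(m·K); cost ≤ 43 $/kg. Survivors: silicon carbide, magnesium alloy.
Putting every candidate on a common basis:
  silicon carbide: σ_y = 469.0 MPa, ρ = 3100 kg/m³
  magnesium alloy: σ_y = 273.0 MPa, ρ = 1762 kg/m³
  magnesium alloy: M = 23.9×10⁻³
  silicon carbide: M = 19.5×10⁻³
The maximum is for magnesium alloy.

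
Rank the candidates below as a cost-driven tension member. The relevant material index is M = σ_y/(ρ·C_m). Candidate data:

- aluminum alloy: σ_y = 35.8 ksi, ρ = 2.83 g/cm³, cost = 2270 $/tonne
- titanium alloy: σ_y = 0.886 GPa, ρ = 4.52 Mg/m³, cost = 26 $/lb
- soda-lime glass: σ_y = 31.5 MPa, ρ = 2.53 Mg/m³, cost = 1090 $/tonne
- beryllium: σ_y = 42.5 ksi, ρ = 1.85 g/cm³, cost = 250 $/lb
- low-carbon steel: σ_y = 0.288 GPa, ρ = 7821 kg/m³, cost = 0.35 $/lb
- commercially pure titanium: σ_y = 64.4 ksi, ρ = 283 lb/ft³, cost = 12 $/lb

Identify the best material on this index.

After converting to SI:
  aluminum alloy: σ_y = 246.8 MPa, ρ = 2830 kg/m³, cost = 2.270 $/kg
  titanium alloy: σ_y = 886.0 MPa, ρ = 4520 kg/m³, cost = 57.32 $/kg
  soda-lime glass: σ_y = 31.50 MPa, ρ = 2530 kg/m³, cost = 1.090 $/kg
  beryllium: σ_y = 293.0 MPa, ρ = 1850 kg/m³, cost = 551.1 $/kg
  low-carbon steel: σ_y = 288.0 MPa, ρ = 7821 kg/m³, cost = 0.7716 $/kg
  commercially pure titanium: σ_y = 444.0 MPa, ρ = 4533 kg/m³, cost = 26.46 $/kg
  low-carbon steel: M = 47.7 kN·m per $
  aluminum alloy: M = 38.4 kN·m per $
  soda-lime glass: M = 11.4 kN·m per $
  commercially pure titanium: M = 3.70 kN·m per $
  titanium alloy: M = 3.42 kN·m per $
  beryllium: M = 0.287 kN·m per $
Low-carbon steel has the largest M.

low-carbon steel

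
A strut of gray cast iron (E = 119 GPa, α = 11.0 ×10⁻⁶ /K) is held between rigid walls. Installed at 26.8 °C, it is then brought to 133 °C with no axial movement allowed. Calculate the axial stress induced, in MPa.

139 MPa

ΔT = 106.2 K. Constrained thermal stress σ = E·α·ΔT = 119.0×10³ MPa × 11.0×10⁻⁶ × 106.2 = 139 MPa (compressive).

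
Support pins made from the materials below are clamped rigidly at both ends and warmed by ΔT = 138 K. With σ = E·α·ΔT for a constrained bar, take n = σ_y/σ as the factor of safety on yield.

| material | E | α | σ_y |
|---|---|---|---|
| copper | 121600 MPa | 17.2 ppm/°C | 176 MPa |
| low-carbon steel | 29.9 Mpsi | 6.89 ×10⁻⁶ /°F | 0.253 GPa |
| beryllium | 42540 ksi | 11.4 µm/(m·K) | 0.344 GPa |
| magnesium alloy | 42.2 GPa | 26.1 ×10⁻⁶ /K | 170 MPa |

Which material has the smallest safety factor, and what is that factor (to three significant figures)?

copper, n = 0.610

With everything in SI (GPa, ×10⁻⁶/K, MPa):
  copper: E = 121.6, α = 17.2, σ_y = 176.0 → σ = 289 MPa, n = 0.610
  low-carbon steel: E = 206.2, α = 12.4, σ_y = 253.0 → σ = 353 MPa, n = 0.717
  beryllium: E = 293.3, α = 11.4, σ_y = 344.0 → σ = 461 MPa, n = 0.746
  magnesium alloy: E = 42.20, α = 26.1, σ_y = 170.0 → σ = 152 MPa, n = 1.12
Copper has the lowest safety factor, n = 0.610.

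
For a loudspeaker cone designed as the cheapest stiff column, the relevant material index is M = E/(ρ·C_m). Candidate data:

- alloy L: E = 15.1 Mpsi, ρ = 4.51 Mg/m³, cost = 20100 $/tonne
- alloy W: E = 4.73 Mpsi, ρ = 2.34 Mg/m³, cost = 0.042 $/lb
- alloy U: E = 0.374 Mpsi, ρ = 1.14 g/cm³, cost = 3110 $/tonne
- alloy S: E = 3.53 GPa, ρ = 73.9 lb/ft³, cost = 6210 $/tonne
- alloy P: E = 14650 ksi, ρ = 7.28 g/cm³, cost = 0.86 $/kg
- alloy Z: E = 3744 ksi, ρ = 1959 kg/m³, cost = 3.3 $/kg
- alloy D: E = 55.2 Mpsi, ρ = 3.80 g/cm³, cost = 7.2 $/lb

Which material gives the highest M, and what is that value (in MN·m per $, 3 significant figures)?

alloy W, M = 151 MN·m per $

Putting every candidate on a common basis:
  alloy L: E = 104.1 GPa, ρ = 4510 kg/m³, cost = 20.10 $/kg
  alloy W: E = 32.61 GPa, ρ = 2340 kg/m³, cost = 0.09259 $/kg
  alloy U: E = 2.579 GPa, ρ = 1140 kg/m³, cost = 3.110 $/kg
  alloy S: E = 3.530 GPa, ρ = 1184 kg/m³, cost = 6.210 $/kg
  alloy P: E = 101.0 GPa, ρ = 7280 kg/m³, cost = 0.8600 $/kg
  alloy Z: E = 25.81 GPa, ρ = 1959 kg/m³, cost = 3.300 $/kg
  alloy D: E = 380.6 GPa, ρ = 3800 kg/m³, cost = 15.87 $/kg
  alloy W: M = 151 MN·m per $
  alloy P: M = 16.1 MN·m per $
  alloy D: M = 6.31 MN·m per $
  alloy Z: M = 3.99 MN·m per $
  alloy L: M = 1.15 MN·m per $
  alloy U: M = 0.727 MN·m per $
  alloy S: M = 0.480 MN·m per $
The maximum is for alloy W.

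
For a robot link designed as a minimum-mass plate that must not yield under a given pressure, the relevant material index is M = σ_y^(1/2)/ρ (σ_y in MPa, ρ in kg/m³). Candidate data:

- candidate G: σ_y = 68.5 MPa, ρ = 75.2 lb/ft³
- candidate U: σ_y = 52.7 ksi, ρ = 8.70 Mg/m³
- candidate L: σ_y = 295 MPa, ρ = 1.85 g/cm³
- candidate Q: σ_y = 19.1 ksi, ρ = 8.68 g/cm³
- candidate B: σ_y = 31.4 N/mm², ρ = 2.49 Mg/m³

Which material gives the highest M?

candidate L

Putting every candidate on a common basis:
  candidate G: σ_y = 68.50 MPa, ρ = 1205 kg/m³
  candidate U: σ_y = 363.4 MPa, ρ = 8700 kg/m³
  candidate L: σ_y = 295.0 MPa, ρ = 1850 kg/m³
  candidate Q: σ_y = 131.7 MPa, ρ = 8680 kg/m³
  candidate B: σ_y = 31.40 MPa, ρ = 2490 kg/m³
  candidate L: M = 9.28×10⁻³
  candidate G: M = 6.87×10⁻³
  candidate B: M = 2.25×10⁻³
  candidate U: M = 2.19×10⁻³
  candidate Q: M = 1.32×10⁻³
Highest index: candidate L.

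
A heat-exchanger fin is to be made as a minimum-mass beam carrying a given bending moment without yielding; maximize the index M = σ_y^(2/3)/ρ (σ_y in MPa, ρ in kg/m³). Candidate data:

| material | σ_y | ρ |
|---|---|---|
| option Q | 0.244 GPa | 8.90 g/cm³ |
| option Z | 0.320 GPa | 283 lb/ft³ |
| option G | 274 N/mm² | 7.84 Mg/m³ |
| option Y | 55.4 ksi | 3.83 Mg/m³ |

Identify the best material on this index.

option Y

Putting every candidate on a common basis:
  option Q: σ_y = 244.0 MPa, ρ = 8900 kg/m³
  option Z: σ_y = 320.0 MPa, ρ = 4533 kg/m³
  option G: σ_y = 274.0 MPa, ρ = 7840 kg/m³
  option Y: σ_y = 382.0 MPa, ρ = 3830 kg/m³
  option Y: M = 13.7×10⁻³
  option Z: M = 10.3×10⁻³
  option G: M = 5.38×10⁻³
  option Q: M = 4.39×10⁻³
The maximum is for option Y.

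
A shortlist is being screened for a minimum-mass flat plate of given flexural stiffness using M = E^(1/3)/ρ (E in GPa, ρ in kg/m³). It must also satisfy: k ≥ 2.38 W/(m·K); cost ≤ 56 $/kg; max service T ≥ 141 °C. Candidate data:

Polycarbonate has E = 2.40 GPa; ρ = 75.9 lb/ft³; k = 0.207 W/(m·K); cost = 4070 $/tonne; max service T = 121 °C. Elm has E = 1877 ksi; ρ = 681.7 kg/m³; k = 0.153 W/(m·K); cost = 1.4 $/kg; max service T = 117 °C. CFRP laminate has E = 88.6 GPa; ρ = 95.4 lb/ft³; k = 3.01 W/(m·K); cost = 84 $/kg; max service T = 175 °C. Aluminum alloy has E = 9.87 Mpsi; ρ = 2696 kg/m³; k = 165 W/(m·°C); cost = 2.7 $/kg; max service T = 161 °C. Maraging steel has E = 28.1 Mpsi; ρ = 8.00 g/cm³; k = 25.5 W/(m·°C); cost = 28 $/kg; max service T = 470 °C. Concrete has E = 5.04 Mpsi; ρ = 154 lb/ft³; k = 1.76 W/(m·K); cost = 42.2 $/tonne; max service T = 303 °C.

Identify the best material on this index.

Screen on constraints: k ≥ 2.38 W/(m·K); cost ≤ 56 $/kg; max service T ≥ 141 °C. Survivors: aluminum alloy, maraging steel.
In SI units:
  aluminum alloy: E = 68.05 GPa, ρ = 2696 kg/m³
  maraging steel: E = 193.7 GPa, ρ = 8000 kg/m³
  aluminum alloy: M = 1.51×10⁻³
  maraging steel: M = 0.723×10⁻³
The maximum is for aluminum alloy.

aluminum alloy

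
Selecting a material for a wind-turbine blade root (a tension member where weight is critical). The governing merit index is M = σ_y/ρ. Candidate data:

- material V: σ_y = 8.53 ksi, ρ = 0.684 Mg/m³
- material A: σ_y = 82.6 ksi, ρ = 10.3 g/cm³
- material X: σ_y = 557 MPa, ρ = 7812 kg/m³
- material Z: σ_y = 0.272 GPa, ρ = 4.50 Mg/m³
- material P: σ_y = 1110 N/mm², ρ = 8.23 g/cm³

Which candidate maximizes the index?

material P

In SI units:
  material V: σ_y = 58.81 MPa, ρ = 684.0 kg/m³
  material A: σ_y = 569.5 MPa, ρ = 10300 kg/m³
  material X: σ_y = 557.0 MPa, ρ = 7812 kg/m³
  material Z: σ_y = 272.0 MPa, ρ = 4500 kg/m³
  material P: σ_y = 1110 MPa, ρ = 8230 kg/m³
  material P: M = 135 kN·m/kg
  material V: M = 86.0 kN·m/kg
  material X: M = 71.3 kN·m/kg
  material Z: M = 60.4 kN·m/kg
  material A: M = 55.3 kN·m/kg
Material P ranks first.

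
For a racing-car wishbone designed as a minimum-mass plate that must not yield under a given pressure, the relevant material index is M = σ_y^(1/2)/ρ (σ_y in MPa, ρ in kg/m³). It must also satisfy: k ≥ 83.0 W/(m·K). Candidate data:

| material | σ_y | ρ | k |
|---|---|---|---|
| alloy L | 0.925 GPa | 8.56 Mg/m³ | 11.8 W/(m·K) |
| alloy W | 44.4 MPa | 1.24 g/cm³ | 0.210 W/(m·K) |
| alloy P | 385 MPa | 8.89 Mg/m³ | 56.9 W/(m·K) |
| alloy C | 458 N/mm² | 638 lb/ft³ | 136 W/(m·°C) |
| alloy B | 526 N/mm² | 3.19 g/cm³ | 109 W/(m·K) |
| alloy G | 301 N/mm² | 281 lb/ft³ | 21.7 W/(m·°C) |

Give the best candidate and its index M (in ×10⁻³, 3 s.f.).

alloy B, M = 7.19×10⁻³

Screen on constraints: k ≥ 83.0 W/(m·K). Survivors: alloy C, alloy B.
Convert each candidate to consistent units, then evaluate M:
  alloy C: σ_y = 458.0 MPa, ρ = 10220 kg/m³
  alloy B: σ_y = 526.0 MPa, ρ = 3190 kg/m³
  alloy B: M = 7.19×10⁻³
  alloy C: M = 2.09×10⁻³
Highest index: alloy B.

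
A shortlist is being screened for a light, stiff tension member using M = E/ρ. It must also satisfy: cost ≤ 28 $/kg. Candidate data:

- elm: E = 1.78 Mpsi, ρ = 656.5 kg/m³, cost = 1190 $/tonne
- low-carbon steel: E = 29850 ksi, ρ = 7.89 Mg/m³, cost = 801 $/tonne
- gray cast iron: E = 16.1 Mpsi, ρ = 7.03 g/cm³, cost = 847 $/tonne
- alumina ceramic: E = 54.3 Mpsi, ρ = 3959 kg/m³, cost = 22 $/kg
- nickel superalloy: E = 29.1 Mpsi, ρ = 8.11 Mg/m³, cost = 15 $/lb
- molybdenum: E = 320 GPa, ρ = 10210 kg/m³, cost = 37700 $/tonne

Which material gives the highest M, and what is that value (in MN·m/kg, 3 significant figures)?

Screen on constraints: cost ≤ 28 $/kg. Survivors: elm, low-carbon steel, gray cast iron, alumina ceramic.
Putting every candidate on a common basis:
  elm: E = 12.27 GPa, ρ = 656.5 kg/m³
  low-carbon steel: E = 205.8 GPa, ρ = 7890 kg/m³
  gray cast iron: E = 111.0 GPa, ρ = 7030 kg/m³
  alumina ceramic: E = 374.4 GPa, ρ = 3959 kg/m³
  alumina ceramic: M = 94.6 MN·m/kg
  low-carbon steel: M = 26.1 MN·m/kg
  elm: M = 18.7 MN·m/kg
  gray cast iron: M = 15.8 MN·m/kg
Highest index: alumina ceramic.

alumina ceramic, M = 94.6 MN·m/kg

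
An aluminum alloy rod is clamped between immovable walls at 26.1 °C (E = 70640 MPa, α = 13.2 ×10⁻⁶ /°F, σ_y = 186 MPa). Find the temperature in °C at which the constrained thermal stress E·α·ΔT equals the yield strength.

E = 70640 MPa = 70.64 GPa.
α = 13.2×10⁻⁶/°F × 9/5 = 23.8×10⁻⁶/K.
E·α·ΔT = 186.0 MPa ⇒ ΔT = 186.0 / (70.64×10³ × 23.8×10⁻⁶) = 110.8 K.
T = 26.1 + 110.8 = 136.9 °C.

137 °C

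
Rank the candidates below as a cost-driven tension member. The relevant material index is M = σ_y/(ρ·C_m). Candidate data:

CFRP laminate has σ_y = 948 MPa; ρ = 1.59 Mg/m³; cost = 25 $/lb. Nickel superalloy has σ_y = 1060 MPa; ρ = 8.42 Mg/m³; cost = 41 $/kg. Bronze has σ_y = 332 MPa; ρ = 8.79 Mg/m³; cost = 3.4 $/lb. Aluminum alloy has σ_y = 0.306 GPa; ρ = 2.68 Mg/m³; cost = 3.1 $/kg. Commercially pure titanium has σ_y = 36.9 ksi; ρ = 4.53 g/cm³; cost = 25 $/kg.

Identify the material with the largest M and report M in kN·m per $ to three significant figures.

aluminum alloy, M = 36.8 kN·m per $

In SI units:
  CFRP laminate: σ_y = 948.0 MPa, ρ = 1590 kg/m³, cost = 55.11 $/kg
  nickel superalloy: σ_y = 1060 MPa, ρ = 8420 kg/m³, cost = 41.00 $/kg
  bronze: σ_y = 332.0 MPa, ρ = 8790 kg/m³, cost = 7.496 $/kg
  aluminum alloy: σ_y = 306.0 MPa, ρ = 2680 kg/m³, cost = 3.100 $/kg
  commercially pure titanium: σ_y = 254.4 MPa, ρ = 4530 kg/m³, cost = 25.00 $/kg
  aluminum alloy: M = 36.8 kN·m per $
  CFRP laminate: M = 10.8 kN·m per $
  bronze: M = 5.04 kN·m per $
  nickel superalloy: M = 3.07 kN·m per $
  commercially pure titanium: M = 2.25 kN·m per $
Highest index: aluminum alloy.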